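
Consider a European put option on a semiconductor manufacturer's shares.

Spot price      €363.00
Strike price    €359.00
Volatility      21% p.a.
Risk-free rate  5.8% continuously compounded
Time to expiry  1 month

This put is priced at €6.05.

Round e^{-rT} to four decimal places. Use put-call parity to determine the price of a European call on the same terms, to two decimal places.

€11.77

exp(−rT) = exp(−0.058·0.08333) = 0.9952
Put-call parity: C − P = S − K·e^(−rT) = 363 − 359·0.9952 = 363 − 357.2768 = 5.7232
C = P + (C − P) = 6.05 + (5.7232) = 11.7732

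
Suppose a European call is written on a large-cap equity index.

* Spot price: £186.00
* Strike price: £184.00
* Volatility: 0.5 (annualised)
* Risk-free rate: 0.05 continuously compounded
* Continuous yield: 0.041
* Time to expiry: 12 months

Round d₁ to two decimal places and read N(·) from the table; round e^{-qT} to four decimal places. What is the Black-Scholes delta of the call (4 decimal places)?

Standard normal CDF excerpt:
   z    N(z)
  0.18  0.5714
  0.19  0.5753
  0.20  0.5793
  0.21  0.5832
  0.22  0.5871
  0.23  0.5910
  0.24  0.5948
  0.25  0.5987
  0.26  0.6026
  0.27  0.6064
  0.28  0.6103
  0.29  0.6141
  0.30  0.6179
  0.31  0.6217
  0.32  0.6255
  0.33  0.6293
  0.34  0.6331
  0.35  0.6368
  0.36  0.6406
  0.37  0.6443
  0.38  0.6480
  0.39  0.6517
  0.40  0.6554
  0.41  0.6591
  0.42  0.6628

σ√T = 0.5·√1 = 0.5000
d₁ = [ln(186/184) + (0.05 − 0.041 + 0.5²/2)·1] / 0.5000 = [0.0108 + 0.1340] / 0.5000 = 0.2896 which rounds to 0.29
N(d₁) = N(0.29) = 0.6141
Δ_call = e^(−qT)·N(d₁) = 0.9598·0.6141 = 0.5894

0.5894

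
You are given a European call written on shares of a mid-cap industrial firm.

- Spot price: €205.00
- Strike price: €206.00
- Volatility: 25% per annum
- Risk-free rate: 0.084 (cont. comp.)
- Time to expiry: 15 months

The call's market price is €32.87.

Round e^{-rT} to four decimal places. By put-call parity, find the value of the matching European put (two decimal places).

e^(−rT) = e^(−0.084·1.25) = 0.9003
Put-call parity: C − P = S − K·e^(−rT) = 205 − 206·0.9003 = 205 − 185.4618 = 19.5382
P = C − (C − P) = 32.87 − (19.5382) = 13.3318

€13.33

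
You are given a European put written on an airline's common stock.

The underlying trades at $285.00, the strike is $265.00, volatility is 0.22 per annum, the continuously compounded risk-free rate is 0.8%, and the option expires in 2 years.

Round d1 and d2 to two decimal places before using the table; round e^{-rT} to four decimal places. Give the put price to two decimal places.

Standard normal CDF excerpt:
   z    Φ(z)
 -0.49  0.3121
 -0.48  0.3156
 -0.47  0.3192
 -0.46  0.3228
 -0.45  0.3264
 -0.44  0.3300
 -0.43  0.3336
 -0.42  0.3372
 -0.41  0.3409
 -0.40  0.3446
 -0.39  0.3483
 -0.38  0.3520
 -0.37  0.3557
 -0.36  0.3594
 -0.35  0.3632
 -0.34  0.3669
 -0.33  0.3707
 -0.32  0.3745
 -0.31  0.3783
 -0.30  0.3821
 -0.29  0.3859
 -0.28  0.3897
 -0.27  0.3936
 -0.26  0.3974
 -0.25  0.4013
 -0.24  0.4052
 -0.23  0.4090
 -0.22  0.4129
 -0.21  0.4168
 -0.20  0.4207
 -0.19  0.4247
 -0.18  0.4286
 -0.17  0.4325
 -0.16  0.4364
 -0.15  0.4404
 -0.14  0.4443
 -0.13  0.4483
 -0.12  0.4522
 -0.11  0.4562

$22.86

σ√T = 0.22·√2 = 0.3111
d₁ = [ln(285/265) + (0.008 + 0.22²/2)·2] / 0.3111 = [0.0728 + 0.0644] / 0.3111 = 0.4408 which rounds to 0.44
d₂ = d₁ − σ√T = 0.4408 − 0.3111 = 0.1297 which rounds to 0.13
e^(−rT) = e^(−0.008·2) = 0.9841
N(−d₂) = N(-0.13) = 0.4483;  N(−d₁) = N(-0.44) = 0.3300
P = 265·0.9841·0.4483 − 285·0.3300 = 116.9106 − 94.0500 = 22.8606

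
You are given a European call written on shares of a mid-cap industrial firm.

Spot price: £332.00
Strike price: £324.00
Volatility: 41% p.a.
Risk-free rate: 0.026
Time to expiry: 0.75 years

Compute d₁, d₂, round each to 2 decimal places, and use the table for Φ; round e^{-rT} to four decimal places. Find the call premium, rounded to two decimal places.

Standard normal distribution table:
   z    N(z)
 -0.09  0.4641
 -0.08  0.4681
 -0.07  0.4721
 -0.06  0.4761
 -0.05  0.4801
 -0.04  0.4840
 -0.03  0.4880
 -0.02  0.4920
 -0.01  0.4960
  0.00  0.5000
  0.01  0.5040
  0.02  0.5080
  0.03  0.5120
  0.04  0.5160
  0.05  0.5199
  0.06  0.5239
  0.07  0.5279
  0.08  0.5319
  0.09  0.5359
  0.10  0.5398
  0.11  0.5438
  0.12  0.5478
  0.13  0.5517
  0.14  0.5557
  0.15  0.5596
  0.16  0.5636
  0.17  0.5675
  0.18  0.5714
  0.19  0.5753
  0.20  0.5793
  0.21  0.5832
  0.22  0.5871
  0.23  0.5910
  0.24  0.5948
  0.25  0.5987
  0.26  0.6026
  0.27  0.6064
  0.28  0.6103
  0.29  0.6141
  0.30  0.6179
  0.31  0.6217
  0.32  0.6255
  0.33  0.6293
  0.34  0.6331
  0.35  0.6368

£52.59

σ√T = 0.41·√0.75 = 0.3551
ln(S/K) + (r + σ²/2)T = ln(332/324) + (0.026 + 0.41²/2)·0.75 = 0.0244 + 0.0825 = 0.1069
d₁ = 0.1069 / 0.3551 = 0.3011 which rounds to 0.30
d₂ = d₁ − σ√T = 0.3011 − 0.3551 = -0.0539 which rounds to -0.05
exp(−rT) = exp(−0.026·0.75) = 0.9807
N(d₁) = N(0.30) = 0.6179;  N(d₂) = N(-0.05) = 0.4801
C = 332·0.6179 − 324·0.9807·0.4801 = 205.1428 − 152.5502 = 52.5926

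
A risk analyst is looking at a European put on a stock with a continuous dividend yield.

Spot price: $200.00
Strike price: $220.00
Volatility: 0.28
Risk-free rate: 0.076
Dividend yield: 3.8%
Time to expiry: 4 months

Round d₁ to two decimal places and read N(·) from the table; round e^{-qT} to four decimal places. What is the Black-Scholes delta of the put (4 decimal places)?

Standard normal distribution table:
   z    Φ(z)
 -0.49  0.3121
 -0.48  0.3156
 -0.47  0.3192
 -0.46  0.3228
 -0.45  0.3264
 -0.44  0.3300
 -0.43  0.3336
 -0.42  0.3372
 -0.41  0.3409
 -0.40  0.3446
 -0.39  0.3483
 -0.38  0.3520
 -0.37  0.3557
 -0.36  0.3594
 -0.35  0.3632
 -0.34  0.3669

-0.6580

σ√T = 0.28·√0.3333 = 0.1617
d₁ = [ln(200/220) + (0.076 − 0.038 + 0.28²/2)·0.3333] / 0.1617 = [-0.0953 + 0.0257] / 0.1617 = -0.4304 ≈ -0.43
N(d₁) = N(-0.43) = 0.3336
Δ_put = e^(−qT)·(N(d₁) − 1) = 0.9874·(0.3336 − 1) = -0.6580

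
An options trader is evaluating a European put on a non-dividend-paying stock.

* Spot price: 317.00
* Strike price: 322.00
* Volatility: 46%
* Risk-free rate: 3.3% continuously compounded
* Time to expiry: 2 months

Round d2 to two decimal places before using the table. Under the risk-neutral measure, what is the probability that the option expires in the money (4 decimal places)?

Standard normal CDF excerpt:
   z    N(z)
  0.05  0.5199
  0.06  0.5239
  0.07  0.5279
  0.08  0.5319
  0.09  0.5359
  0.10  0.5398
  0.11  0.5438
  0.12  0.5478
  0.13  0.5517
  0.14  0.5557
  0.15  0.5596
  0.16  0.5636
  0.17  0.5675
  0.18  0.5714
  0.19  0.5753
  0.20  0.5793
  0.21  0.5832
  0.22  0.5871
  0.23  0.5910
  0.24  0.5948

T = 0.1667;  σ√T = 0.1878
d₁ = [ln(317/322) + (0.033 + 0.46²/2)·0.1667] / 0.1878 = [-0.0156 + 0.0231] / 0.1878 = 0.0398 ≈ 0.04
d₂ = d₁ − σ√T = 0.0398 − 0.1878 = -0.1479 ≈ -0.15
Pr(exercise) under Q = N(−d₂) = N(0.15) = 0.5596

0.5596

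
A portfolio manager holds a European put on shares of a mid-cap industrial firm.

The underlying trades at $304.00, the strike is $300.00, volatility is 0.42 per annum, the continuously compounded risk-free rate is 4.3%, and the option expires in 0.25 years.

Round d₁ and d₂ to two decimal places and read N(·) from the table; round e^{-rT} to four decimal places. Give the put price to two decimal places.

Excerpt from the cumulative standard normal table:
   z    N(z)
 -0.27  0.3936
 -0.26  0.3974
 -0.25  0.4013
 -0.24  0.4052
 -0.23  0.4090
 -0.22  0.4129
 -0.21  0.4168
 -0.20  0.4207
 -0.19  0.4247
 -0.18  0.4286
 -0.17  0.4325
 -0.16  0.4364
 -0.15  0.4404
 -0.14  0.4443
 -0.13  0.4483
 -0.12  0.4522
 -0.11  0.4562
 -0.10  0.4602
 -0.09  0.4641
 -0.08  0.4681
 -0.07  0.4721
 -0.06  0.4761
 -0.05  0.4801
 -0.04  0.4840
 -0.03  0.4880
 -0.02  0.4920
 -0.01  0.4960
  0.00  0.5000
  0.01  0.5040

T = 0.25;  σ√T = 0.2100
d₁ = [ln(304/300) + (0.043 + 0.42²/2)·0.25] / 0.2100 = [0.0132 + 0.0328] / 0.2100 = 0.2193 which rounds to 0.22
d₂ = d₁ − σ√T = 0.2193 − 0.2100 = 0.0093 which rounds to 0.01
exp(−rT) = exp(−0.043·0.25) = 0.9893
P = 300·0.9893·N(-0.01) − 304·N(-0.22) = 300·0.9893·0.4960 − 304·0.4129 = 147.2078 − 125.5216 = 21.6862

$21.69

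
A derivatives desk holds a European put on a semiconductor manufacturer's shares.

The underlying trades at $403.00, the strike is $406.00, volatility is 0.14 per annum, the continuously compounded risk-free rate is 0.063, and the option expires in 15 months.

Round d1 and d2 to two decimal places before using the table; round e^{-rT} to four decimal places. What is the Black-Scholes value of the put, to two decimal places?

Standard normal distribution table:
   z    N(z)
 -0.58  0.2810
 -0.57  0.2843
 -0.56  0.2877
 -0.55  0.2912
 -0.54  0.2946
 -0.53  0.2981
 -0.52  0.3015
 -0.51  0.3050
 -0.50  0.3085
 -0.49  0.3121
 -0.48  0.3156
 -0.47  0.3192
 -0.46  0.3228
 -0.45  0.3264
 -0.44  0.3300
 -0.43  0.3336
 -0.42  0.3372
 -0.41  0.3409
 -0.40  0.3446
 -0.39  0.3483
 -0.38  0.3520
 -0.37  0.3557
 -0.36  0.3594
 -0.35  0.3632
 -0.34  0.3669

σ√T = 0.14 × 1.1180 = 0.1565
d₁ = [ln(403/406) + (0.063 + 0.14²/2)·1.25] / 0.1565 = [-0.0074 + 0.0910] / 0.1565 = 0.5340 which rounds to 0.53
d₂ = d₁ − σ√T = 0.5340 − 0.1565 = 0.3775 which rounds to 0.38
e^(−rT) = e^(−0.063·1.25) = 0.9243
N(−d₂) = N(-0.38) = 0.3520;  N(−d₁) = N(-0.53) = 0.2981
P = 406·0.9243·0.3520 − 403·0.2981 = 132.0936 − 120.1343 = 11.9593

$11.96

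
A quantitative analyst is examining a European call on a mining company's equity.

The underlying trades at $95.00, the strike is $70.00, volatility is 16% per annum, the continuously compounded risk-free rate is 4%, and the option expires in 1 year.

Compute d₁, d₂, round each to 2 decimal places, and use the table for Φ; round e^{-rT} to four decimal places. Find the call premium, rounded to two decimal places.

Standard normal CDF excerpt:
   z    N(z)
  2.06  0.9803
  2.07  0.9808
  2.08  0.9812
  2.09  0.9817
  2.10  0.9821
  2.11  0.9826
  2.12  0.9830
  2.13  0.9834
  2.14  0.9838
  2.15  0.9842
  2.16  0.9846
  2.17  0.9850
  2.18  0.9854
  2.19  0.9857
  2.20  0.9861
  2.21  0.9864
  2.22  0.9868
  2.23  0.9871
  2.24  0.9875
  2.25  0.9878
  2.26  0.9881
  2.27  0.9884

T = 1;  σ√T = 0.1600
d₁ = [ln(95/70) + (0.04 + 0.16²/2)·1] / 0.1600 = [0.3054 + 0.0528] / 0.1600 = 2.2386 ≈ 2.24
d₂ = d₁ − σ√T = 2.2386 − 0.1600 = 2.0786 ≈ 2.08
e^(−rT) = e^(−0.04·1) = 0.9608
N(d₁) = N(2.24) = 0.9875;  N(d₂) = N(2.08) = 0.9812
C = 95·0.9875 − 70·0.9608·0.9812 = 93.8125 − 65.9916 = 27.8209

$27.82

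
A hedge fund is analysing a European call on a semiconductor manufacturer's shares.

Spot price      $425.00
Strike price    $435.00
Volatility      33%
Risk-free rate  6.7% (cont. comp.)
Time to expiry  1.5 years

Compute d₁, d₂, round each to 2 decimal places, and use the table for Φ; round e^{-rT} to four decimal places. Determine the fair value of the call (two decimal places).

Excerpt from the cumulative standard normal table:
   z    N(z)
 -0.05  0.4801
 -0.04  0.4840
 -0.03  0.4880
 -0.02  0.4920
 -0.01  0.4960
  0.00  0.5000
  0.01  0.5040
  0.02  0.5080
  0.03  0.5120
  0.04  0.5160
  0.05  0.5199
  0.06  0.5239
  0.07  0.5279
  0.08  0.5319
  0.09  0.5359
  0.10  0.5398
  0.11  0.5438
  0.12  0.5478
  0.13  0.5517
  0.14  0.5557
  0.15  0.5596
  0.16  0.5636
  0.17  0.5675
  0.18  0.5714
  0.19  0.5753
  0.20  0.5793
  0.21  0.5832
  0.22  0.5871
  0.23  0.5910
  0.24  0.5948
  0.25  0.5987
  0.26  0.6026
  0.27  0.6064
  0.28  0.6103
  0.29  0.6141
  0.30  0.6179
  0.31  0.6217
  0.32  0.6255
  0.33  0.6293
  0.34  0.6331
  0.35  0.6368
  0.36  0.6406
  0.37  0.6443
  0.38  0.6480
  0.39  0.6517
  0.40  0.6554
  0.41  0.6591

$81.84

σ√T = 0.33·√1.5 = 0.4042
ln(S/K) + (r + σ²/2)T = ln(425/435) + (0.067 + 0.33²/2)·1.5 = -0.0233 + 0.1822 = 0.1589
d₁ = 0.1589 / 0.4042 = 0.3932 which rounds to 0.39
d₂ = d₁ − σ√T = 0.3932 − 0.4042 = -0.0110 which rounds to -0.01
e^(−rT) = e^(−0.067·1.5) = 0.9044
C = 425·N(0.39) − 435·0.9044·N(-0.01) = 425·0.6517 − 435·0.9044·0.4960 = 276.9725 − 195.1333 = 81.8392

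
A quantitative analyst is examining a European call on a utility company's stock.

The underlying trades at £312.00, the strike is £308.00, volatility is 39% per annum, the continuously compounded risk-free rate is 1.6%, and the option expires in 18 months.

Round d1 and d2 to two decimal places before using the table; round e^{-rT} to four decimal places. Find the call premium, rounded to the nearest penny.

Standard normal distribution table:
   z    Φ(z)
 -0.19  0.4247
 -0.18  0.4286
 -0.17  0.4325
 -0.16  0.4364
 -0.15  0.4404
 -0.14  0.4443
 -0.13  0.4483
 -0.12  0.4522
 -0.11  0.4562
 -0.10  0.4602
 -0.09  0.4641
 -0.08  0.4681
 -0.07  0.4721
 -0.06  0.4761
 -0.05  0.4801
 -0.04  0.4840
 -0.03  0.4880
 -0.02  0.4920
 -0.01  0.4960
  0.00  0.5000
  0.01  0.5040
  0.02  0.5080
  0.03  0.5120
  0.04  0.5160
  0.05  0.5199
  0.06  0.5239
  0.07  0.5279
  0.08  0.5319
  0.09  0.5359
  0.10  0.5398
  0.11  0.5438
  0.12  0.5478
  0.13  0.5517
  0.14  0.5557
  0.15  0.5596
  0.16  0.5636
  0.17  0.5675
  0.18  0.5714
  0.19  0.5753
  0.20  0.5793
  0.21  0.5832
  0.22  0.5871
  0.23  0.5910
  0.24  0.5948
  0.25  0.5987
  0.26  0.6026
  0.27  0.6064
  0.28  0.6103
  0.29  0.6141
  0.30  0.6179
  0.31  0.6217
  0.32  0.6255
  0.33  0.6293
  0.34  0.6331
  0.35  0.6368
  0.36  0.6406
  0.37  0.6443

σ√T = 0.39·√1.5 = 0.4777
ln(S/K) + (r + σ²/2)T = ln(312/308) + (0.016 + 0.39²/2)·1.5 = 0.0129 + 0.1381 = 0.1510
d₁ = 0.1510 / 0.4777 = 0.3161 → 0.32
d₂ = d₁ − σ√T = 0.3161 − 0.4777 = -0.1616 → -0.16
exp(−rT) = exp(−0.016·1.5) = 0.9763
N(d₁) = N(0.32) = 0.6255;  N(d₂) = N(-0.16) = 0.4364
C = 312·0.6255 − 308·0.9763·0.4364 = 195.1560 − 131.2257 = 63.9303

£63.93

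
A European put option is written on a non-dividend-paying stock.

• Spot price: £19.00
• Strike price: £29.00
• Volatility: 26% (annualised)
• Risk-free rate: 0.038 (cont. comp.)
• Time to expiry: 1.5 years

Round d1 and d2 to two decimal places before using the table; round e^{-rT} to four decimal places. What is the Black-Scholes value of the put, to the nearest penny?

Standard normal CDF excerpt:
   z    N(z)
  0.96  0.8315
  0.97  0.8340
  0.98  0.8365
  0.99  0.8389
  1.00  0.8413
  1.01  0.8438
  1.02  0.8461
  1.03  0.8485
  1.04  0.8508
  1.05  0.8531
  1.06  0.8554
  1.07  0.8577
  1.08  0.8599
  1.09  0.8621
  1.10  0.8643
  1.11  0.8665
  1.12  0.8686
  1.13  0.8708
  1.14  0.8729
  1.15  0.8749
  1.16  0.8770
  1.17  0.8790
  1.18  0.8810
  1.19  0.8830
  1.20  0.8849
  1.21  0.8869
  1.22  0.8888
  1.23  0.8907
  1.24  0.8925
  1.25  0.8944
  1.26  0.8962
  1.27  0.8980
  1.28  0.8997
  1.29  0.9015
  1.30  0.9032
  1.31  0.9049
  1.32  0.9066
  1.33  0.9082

σ√T = 0.26 × 1.2247 = 0.3184
d₁ = [ln(19/29) + (0.038 + ½·0.26²)·1.5] / (σ√T) = (-0.4229 + 0.1077) / 0.3184 = -0.9897 → -0.99
d₂ = -0.9897 − 0.3184 = -1.3081 → -1.31
exp(−rT) = exp(−0.038·1.5) = 0.9446
N(−d₂) = N(1.31) = 0.9049;  N(−d₁) = N(0.99) = 0.8389
P = 29·0.9446·0.9049 − 19·0.8389 = 24.7883 − 15.9391 = 8.8492

£8.85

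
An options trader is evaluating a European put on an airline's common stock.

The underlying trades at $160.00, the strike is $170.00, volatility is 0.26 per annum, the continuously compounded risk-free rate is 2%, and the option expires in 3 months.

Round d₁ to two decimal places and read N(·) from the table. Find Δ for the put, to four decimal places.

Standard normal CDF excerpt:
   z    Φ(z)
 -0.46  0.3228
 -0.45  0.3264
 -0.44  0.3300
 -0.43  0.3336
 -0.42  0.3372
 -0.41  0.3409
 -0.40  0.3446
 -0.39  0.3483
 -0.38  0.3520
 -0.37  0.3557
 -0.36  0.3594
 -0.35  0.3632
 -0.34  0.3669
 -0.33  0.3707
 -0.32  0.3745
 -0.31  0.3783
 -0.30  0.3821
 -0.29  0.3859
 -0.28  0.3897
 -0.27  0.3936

σ√T = 0.26·√0.25 = 0.1300
ln(S/K) + (r + σ²/2)T = ln(160/170) + (0.02 + 0.26²/2)·0.25 = -0.0606 + 0.0135 = -0.0472
d₁ = -0.0472 / 0.1300 = -0.3629 ⇒ -0.36
N(d₁) = N(-0.36) = 0.3594
Δ_put = N(d₁) − 1 = 0.3594 − 1 = -0.6406

-0.6406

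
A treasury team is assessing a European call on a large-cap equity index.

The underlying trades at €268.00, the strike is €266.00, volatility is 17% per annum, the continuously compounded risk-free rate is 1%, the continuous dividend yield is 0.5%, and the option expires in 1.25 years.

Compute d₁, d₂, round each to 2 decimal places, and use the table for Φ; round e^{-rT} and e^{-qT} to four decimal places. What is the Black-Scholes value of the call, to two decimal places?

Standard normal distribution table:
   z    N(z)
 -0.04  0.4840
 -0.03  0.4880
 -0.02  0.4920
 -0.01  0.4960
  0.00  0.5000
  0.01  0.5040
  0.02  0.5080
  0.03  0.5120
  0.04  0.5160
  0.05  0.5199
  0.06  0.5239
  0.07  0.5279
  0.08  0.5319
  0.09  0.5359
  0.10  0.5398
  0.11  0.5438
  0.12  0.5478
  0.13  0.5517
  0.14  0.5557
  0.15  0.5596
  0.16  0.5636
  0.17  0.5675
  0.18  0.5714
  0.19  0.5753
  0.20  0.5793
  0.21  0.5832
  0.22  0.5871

€21.90

σ√T = 0.17·√1.25 = 0.1901
d₁ = [ln(268/266) + (0.01 − 0.005 + 0.17²/2)·1.25] / 0.1901 = [0.0075 + 0.0243] / 0.1901 = 0.1673 ⇒ 0.17
d₂ = d₁ − σ√T = 0.1673 − 0.1901 = -0.0227 ⇒ -0.02
e^(−qT) = e^(−0.005·1.25) = 0.9938;  e^(−rT) = e^(−0.01·1.25) = 0.9876
N(d₁) = N(0.17) = 0.5675;  N(d₂) = N(-0.02) = 0.4920
C = 268·0.9938·0.5675 − 266·0.9876·0.4920 = 151.1470 − 129.2492 = 21.8979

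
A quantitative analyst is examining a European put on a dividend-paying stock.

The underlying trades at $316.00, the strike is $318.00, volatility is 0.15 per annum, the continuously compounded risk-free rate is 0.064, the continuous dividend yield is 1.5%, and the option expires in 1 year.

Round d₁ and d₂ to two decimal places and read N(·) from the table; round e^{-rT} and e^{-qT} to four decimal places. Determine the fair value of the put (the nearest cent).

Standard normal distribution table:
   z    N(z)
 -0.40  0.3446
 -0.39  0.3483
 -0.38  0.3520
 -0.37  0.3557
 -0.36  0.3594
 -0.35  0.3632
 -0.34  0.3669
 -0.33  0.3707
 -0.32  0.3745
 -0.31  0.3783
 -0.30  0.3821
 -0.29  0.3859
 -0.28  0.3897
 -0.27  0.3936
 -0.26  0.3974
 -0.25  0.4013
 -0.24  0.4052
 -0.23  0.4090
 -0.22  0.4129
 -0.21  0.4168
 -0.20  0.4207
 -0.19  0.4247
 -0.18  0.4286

σ√T = 0.15·√1 = 0.1500
d₁ = [ln(316/318) + (0.064 − 0.015 + 0.15²/2)·1] / 0.1500 = [-0.0063 + 0.0602] / 0.1500 = 0.3596 → 0.36
d₂ = d₁ − σ√T = 0.3596 − 0.1500 = 0.2096 → 0.21
exp(−qT) = exp(−0.015·1) = 0.9851;  exp(−rT) = exp(−0.064·1) = 0.9380
P = 318·0.9380·N(-0.21) − 316·0.9851·N(-0.36) = 318·0.9380·0.4168 − 316·0.9851·0.3594 = 124.3248 − 111.8782 = 12.4466

$12.45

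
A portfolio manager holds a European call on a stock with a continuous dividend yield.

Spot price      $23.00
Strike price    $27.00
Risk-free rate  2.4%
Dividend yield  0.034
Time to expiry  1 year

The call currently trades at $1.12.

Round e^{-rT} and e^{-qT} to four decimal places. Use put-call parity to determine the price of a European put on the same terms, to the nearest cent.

$5.25

exp(−qT) = exp(−0.034·1) = 0.9666;  exp(−rT) = exp(−0.024·1) = 0.9763
Put-call parity: C − P = S·e^(−qT) − K·e^(−rT) = 23·0.9666 − 27·0.9763 = 22.2318 − 26.3601 = -4.1283
P = C − (C − P) = 1.12 − (-4.1283) = 5.2483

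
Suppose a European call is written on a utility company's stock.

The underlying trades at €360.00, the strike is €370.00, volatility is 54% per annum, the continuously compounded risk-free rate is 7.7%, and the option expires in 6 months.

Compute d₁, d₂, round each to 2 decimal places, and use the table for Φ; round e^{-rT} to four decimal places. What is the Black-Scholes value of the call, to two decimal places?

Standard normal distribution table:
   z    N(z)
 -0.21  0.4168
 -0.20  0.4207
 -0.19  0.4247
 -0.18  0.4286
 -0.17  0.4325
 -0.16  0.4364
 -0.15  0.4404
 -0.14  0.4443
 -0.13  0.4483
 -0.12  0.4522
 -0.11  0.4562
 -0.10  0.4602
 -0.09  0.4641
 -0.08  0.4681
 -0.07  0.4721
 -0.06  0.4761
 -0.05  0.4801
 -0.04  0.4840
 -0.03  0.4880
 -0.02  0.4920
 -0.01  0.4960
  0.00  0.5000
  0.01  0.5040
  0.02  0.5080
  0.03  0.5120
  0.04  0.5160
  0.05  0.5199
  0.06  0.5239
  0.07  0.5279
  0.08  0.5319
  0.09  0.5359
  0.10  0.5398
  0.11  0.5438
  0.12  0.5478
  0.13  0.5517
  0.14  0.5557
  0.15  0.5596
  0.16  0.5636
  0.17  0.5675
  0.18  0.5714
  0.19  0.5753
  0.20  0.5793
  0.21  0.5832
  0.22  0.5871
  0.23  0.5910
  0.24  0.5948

T = 0.5;  σ√T = 0.3818
d₁ = [ln(360/370) + (0.077 + 0.54²/2)·0.5] / 0.3818 = [-0.0274 + 0.1114] / 0.3818 = 0.2200 ≈ 0.22
d₂ = d₁ − σ√T = 0.2200 − 0.3818 = -0.1618 ≈ -0.16
exp(−rT) = exp(−0.077·0.5) = 0.9622
N(d₁) = N(0.22) = 0.5871;  N(d₂) = N(-0.16) = 0.4364
C = 360·0.5871 − 370·0.9622·0.4364 = 211.3560 − 155.3645 = 55.9915

€55.99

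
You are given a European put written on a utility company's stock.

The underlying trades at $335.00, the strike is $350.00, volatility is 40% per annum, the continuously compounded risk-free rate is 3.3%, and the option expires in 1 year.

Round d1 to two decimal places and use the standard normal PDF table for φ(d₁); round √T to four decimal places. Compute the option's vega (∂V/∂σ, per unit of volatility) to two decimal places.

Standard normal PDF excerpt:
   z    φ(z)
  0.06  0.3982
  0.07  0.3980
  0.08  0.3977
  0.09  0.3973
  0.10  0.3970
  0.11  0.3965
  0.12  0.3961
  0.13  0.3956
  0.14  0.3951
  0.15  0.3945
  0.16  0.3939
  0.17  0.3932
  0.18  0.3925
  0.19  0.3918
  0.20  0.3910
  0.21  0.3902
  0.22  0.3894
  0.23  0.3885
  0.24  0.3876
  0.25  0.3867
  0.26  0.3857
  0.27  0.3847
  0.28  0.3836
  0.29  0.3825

σ√T = 0.4 × 1.0000 = 0.4000
d₁ = [ln(335/350) + (0.033 + 0.4²/2)·1] / 0.4000 = [-0.0438 + 0.1130] / 0.4000 = 0.1730 which rounds to 0.17
√T = √1 = 1.0000
φ(d₁) = φ(0.17) = 0.3932
vega = S·φ(d₁)·√T = 335·0.3932·1.0000 = 131.7220

131.72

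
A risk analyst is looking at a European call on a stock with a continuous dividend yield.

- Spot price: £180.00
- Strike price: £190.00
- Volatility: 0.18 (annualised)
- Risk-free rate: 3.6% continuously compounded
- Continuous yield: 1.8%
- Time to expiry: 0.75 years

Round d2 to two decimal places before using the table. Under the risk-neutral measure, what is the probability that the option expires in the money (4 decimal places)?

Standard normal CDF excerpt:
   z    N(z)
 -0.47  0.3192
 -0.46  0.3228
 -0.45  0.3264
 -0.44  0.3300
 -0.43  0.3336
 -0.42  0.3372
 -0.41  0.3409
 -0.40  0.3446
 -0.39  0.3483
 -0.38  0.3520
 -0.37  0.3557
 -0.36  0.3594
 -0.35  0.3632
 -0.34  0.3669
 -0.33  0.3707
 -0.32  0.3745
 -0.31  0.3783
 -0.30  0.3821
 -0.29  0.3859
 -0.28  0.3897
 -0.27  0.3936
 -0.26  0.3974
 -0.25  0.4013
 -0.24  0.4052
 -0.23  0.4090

0.3669

T = 0.75;  σ√T = 0.1559
d₁ = [ln(180/190) + (0.036 − 0.018 + ½·0.18²)·0.75] / (σ√T) = (-0.0541 + 0.0256) / 0.1559 = -0.1823 ⇒ -0.18
d₂ = -0.1823 − 0.1559 = -0.3382 ⇒ -0.34
Pr(exercise) under Q = N(d₂) = 0.3669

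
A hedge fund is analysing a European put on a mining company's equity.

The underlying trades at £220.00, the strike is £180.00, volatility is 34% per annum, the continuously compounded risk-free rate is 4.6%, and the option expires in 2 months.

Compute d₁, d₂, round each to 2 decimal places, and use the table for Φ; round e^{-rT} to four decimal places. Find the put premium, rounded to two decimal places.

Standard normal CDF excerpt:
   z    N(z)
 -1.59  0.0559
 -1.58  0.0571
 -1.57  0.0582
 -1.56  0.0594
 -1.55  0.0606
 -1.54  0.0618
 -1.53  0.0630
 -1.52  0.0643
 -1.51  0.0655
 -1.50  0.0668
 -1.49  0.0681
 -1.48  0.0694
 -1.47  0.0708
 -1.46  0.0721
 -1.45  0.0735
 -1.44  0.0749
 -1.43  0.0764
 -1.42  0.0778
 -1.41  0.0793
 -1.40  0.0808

σ√T = 0.34 × 0.4082 = 0.1388
d₁ = [ln(220/180) + (0.046 + 0.34²/2)·0.1667] / 0.1388 = [0.2007 + 0.0173] / 0.1388 = 1.5703 ≈ 1.57
d₂ = d₁ − σ√T = 1.5703 − 0.1388 = 1.4315 ≈ 1.43
exp(−rT) = exp(−0.046·0.1667) = 0.9924
N(−d₂) = N(-1.43) = 0.0764;  N(−d₁) = N(-1.57) = 0.0582
P = 180·0.9924·0.0764 − 220·0.0582 = 13.6475 − 12.8040 = 0.8435

£0.84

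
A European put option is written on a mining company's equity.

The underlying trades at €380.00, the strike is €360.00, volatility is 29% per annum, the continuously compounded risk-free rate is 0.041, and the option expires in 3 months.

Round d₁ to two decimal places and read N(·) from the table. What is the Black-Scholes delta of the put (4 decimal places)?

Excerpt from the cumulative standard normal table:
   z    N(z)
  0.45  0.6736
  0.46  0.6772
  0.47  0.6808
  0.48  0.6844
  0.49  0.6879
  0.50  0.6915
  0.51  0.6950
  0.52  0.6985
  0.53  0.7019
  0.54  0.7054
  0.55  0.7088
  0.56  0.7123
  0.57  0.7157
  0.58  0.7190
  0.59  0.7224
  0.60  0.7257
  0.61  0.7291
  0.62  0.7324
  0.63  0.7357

-0.3015

σ√T = 0.29 × 0.5000 = 0.1450
ln(S/K) + (r + σ²/2)T = ln(380/360) + (0.041 + 0.29²/2)·0.25 = 0.0541 + 0.0208 = 0.0748
d₁ = 0.0748 / 0.1450 = 0.5161 ≈ 0.52
N(d₁) = N(0.52) = 0.6985
Δ_put = N(d₁) − 1 = 0.6985 − 1 = -0.3015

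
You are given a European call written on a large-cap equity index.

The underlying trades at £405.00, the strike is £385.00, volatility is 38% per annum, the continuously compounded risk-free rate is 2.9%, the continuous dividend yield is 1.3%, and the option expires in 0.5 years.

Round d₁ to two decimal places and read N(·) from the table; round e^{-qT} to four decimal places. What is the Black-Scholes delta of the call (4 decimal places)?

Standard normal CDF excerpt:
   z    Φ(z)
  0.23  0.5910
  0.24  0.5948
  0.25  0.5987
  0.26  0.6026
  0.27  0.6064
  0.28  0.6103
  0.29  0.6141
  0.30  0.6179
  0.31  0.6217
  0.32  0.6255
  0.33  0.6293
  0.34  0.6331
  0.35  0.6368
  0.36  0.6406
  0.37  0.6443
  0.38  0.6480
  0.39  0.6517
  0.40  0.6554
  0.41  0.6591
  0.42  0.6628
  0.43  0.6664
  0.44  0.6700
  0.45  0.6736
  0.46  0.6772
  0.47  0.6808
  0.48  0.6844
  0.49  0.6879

σ√T = 0.38 × 0.7071 = 0.2687
d₁ = [ln(405/385) + (0.029 − 0.013 + ½·0.38²)·0.5] / (σ√T) = (0.0506 + 0.0441) / 0.2687 = 0.3526 → 0.35
N(d₁) = N(0.35) = 0.6368
Δ_call = e^(−qT)·N(d₁) = 0.9935·0.6368 = 0.6327

0.6327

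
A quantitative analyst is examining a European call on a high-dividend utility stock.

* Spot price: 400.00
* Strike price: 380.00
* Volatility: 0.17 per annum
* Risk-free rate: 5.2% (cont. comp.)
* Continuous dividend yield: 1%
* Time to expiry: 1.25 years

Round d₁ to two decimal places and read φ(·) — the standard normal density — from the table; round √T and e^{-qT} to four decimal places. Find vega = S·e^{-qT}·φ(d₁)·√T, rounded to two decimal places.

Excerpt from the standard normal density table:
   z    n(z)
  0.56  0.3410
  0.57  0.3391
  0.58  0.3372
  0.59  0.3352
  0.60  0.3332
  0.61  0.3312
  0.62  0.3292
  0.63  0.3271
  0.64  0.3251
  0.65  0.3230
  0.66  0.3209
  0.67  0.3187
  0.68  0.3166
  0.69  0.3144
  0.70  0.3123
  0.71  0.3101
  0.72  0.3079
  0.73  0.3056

143.58

σ√T = 0.17 × 1.1180 = 0.1901
d₁ = [ln(400/380) + (0.052 − 0.01 + 0.17²/2)·1.25] / 0.1901 = [0.0513 + 0.0706] / 0.1901 = 0.6411 which rounds to 0.64
√T = √1.25 = 1.1180
φ(d₁) = φ(0.64) = 0.3251
exp(−qT) = exp(−0.01·1.25) = 0.9876
vega = S·exp(−qT)·φ(d₁)·√T = 400·0.9876·0.3251·1.1180 = 143.5819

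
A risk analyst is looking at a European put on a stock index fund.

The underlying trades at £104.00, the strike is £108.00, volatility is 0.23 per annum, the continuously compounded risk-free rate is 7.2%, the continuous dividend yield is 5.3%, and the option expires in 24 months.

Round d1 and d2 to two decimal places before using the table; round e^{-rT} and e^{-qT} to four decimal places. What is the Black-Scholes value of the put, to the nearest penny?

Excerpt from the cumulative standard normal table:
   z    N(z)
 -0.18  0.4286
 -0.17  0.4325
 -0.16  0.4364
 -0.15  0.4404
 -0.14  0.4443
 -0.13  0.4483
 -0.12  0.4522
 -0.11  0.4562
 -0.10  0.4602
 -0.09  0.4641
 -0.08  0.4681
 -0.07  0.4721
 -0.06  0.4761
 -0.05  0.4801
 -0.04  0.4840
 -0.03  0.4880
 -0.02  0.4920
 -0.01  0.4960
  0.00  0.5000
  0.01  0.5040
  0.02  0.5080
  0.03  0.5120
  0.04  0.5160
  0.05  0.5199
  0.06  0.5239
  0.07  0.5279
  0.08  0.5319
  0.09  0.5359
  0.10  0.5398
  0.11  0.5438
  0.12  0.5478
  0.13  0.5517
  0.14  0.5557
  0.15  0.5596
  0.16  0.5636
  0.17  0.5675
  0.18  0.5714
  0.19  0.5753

£11.89

T = 2;  σ√T = 0.3253
d₁ = [ln(104/108) + (0.072 − 0.053 + 0.23²/2)·2] / 0.3253 = [-0.0377 + 0.0909] / 0.3253 = 0.1634 ⇒ 0.16
d₂ = d₁ − σ√T = 0.1634 − 0.3253 = -0.1618 ⇒ -0.16
exp(−qT) = exp(−0.053·2) = 0.8994;  exp(−rT) = exp(−0.072·2) = 0.8659
N(−d₂) = N(0.16) = 0.5636;  N(−d₁) = N(-0.16) = 0.4364
P = 108·0.8659·0.5636 − 104·0.8994·0.4364 = 52.7063 − 40.8198 = 11.8865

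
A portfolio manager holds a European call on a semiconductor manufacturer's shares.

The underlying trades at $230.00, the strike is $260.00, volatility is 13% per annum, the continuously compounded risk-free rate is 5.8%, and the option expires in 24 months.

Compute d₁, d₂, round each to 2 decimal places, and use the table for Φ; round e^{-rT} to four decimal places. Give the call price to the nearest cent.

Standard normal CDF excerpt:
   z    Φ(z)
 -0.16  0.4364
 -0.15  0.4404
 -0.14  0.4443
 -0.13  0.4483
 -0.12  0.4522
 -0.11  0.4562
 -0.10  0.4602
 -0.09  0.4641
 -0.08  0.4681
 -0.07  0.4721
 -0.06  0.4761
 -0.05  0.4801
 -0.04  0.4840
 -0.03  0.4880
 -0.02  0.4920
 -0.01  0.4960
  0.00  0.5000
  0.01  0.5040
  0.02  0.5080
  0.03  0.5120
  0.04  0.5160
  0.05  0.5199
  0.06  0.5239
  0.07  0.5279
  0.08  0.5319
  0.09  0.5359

T = 2;  σ√T = 0.1838
d₁ = [ln(230/260) + (0.058 + 0.13²/2)·2] / 0.1838 = [-0.1226 + 0.1329] / 0.1838 = 0.0560 which rounds to 0.06
d₂ = d₁ − σ√T = 0.0560 − 0.1838 = -0.1278 which rounds to -0.13
exp(−rT) = exp(−0.058·2) = 0.8905
N(d₁) = N(0.06) = 0.5239;  N(d₂) = N(-0.13) = 0.4483
C = 230·0.5239 − 260·0.8905·0.4483 = 120.4970 − 103.7949 = 16.7021

$16.70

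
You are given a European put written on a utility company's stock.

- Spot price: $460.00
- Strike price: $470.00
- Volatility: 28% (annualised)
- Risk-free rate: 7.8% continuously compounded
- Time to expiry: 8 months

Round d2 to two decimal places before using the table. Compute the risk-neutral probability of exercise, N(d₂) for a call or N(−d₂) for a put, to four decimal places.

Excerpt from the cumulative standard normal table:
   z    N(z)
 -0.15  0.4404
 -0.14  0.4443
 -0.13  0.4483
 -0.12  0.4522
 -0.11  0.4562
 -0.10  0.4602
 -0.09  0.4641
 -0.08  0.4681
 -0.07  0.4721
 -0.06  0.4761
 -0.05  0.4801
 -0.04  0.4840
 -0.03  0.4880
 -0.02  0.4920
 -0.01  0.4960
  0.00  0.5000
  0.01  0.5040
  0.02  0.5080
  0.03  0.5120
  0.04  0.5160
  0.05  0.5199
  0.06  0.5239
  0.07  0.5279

σ√T = 0.28 × 0.8165 = 0.2286
d₁ = [ln(460/470) + (0.078 + ½·0.28²)·0.6667] / (σ√T) = (-0.0215 + 0.0781) / 0.2286 = 0.2477 which rounds to 0.25
d₂ = 0.2477 − 0.2286 = 0.0191 which rounds to 0.02
Pr(exercise) under Q = N(−d₂) = N(-0.02) = 0.4920

0.4920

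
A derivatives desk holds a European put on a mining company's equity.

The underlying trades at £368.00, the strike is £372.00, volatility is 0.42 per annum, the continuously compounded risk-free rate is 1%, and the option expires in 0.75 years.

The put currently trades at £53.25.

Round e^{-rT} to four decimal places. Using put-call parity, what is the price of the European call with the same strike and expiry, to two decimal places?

£52.04

exp(−rT) = exp(−0.01·0.75) = 0.9925
Put-call parity: C − P = S − K·e^(−rT) = 368 − 372·0.9925 = 368 − 369.2100 = -1.2100
C = P + (C − P) = 53.25 + (-1.2100) = 52.0400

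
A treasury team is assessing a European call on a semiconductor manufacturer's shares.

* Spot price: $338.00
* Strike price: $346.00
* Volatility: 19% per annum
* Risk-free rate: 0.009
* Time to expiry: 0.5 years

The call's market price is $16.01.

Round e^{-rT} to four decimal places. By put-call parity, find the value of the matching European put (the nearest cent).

exp(−rT) = exp(−0.009·0.5) = 0.9955
Put-call parity: C − P = S − K·e^(−rT) = 338 − 346·0.9955 = 338 − 344.4430 = -6.4430
P = C − (C − P) = 16.01 − (-6.4430) = 22.4530

$22.45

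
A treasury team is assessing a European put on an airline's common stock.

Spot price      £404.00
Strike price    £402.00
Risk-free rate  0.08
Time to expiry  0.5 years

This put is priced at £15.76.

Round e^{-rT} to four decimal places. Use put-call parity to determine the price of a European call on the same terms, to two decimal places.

e^(−rT) = e^(−0.08·0.5) = 0.9608
Put-call parity: C − P = S − K·e^(−rT) = 404 − 402·0.9608 = 404 − 386.2416 = 17.7584
C = P + (C − P) = 15.76 + (17.7584) = 33.5184

£33.52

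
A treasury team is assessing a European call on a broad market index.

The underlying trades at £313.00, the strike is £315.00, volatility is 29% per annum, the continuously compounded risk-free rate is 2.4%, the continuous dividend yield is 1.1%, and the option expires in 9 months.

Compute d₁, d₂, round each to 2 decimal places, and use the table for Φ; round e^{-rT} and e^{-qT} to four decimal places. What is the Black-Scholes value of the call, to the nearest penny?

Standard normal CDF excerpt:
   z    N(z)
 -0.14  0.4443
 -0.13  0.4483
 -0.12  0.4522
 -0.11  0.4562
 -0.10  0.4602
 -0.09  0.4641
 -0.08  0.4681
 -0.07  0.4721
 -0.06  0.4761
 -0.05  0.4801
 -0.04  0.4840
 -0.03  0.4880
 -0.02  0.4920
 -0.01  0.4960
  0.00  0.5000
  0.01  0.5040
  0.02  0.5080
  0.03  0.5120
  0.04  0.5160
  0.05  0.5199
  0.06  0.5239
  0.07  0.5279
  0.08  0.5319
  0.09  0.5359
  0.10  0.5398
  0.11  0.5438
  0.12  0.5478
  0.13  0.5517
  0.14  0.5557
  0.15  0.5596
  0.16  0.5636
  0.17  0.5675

T = 0.75;  σ√T = 0.2511
d₁ = [ln(313/315) + (0.024 − 0.011 + 0.29²/2)·0.75] / 0.2511 = [-0.0064 + 0.0413] / 0.2511 = 0.1390 → 0.14
d₂ = d₁ − σ√T = 0.1390 − 0.2511 = -0.1121 → -0.11
e^(−qT) = e^(−0.011·0.75) = 0.9918;  e^(−rT) = e^(−0.024·0.75) = 0.9822
N(d₁) = N(0.14) = 0.5557;  N(d₂) = N(-0.11) = 0.4562
C = 313·0.9918·0.5557 − 315·0.9822·0.4562 = 172.5078 − 141.1451 = 31.3628

£31.36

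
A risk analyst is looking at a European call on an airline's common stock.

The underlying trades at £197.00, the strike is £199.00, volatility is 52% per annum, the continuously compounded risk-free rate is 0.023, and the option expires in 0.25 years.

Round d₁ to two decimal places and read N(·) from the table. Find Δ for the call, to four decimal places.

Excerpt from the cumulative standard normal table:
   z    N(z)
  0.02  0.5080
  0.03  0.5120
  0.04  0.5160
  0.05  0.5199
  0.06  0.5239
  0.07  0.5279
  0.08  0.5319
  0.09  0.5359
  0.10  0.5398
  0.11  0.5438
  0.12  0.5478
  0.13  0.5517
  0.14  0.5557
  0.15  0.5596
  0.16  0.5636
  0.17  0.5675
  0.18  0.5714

T = 0.25;  σ√T = 0.2600
d₁ = [ln(197/199) + (0.023 + ½·0.52²)·0.25] / (σ√T) = (-0.0101 + 0.0396) / 0.2600 = 0.1133 ⇒ 0.11
N(d₁) = N(0.11) = 0.5438
Δ_call = N(d₁) = 0.5438

0.5438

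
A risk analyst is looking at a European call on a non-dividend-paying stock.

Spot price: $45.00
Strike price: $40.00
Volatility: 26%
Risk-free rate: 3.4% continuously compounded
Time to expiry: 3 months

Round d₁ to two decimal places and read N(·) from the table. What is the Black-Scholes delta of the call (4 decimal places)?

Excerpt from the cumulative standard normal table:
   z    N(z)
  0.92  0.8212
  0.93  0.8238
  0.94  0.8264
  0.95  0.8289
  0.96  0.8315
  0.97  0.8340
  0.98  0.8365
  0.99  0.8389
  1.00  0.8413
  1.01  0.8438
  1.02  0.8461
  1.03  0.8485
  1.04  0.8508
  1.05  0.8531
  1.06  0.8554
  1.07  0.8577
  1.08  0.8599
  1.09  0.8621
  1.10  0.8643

T = 0.25;  σ√T = 0.1300
d₁ = [ln(45/40) + (0.034 + 0.26²/2)·0.25] / 0.1300 = [0.1178 + 0.0169] / 0.1300 = 1.0364 → 1.04
N(d₁) = N(1.04) = 0.8508
Δ_call = N(d₁) = 0.8508

0.8508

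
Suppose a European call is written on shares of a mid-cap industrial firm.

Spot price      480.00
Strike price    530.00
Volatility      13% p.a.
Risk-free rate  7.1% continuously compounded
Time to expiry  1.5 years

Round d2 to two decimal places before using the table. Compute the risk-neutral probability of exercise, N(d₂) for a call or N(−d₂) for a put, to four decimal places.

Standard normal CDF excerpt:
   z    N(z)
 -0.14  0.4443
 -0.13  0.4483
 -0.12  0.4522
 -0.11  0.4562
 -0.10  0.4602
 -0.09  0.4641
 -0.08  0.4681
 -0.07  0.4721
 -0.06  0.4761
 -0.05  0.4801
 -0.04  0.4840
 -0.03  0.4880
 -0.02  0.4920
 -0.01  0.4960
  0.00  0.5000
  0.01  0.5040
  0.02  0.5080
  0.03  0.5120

0.4880

σ√T = 0.13·√1.5 = 0.1592
ln(S/K) + (r + σ²/2)T = ln(480/530) + (0.071 + 0.13²/2)·1.5 = -0.0991 + 0.1192 = 0.0201
d₁ = 0.0201 / 0.1592 = 0.1261 which rounds to 0.13
d₂ = d₁ − σ√T = 0.1261 − 0.1592 = -0.0331 which rounds to -0.03
Risk-neutral Pr[S_T > K] = N(d₂) = N(-0.03) = 0.4880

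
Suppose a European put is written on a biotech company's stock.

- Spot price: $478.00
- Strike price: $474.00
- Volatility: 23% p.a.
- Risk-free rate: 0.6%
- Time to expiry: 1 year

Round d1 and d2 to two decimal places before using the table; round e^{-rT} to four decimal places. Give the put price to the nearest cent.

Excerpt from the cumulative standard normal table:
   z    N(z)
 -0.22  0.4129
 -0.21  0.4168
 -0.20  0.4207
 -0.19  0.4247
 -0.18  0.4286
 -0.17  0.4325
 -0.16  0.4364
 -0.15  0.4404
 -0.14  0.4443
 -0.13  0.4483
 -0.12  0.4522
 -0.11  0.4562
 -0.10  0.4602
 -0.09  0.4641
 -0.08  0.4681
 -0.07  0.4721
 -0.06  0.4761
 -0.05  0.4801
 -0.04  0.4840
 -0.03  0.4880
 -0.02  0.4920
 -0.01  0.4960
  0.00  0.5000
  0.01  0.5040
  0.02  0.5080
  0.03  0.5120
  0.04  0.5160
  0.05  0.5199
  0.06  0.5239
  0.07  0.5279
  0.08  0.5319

σ√T = 0.23·√1 = 0.2300
d₁ = [ln(478/474) + (0.006 + 0.23²/2)·1] / 0.2300 = [0.0084 + 0.0324] / 0.2300 = 0.1776 → 0.18
d₂ = d₁ − σ√T = 0.1776 − 0.2300 = -0.0524 → -0.05
e^(−rT) = e^(−0.006·1) = 0.9940
N(−d₂) = N(0.05) = 0.5199;  N(−d₁) = N(-0.18) = 0.4286
P = 474·0.9940·0.5199 − 478·0.4286 = 244.9540 − 204.8708 = 40.0832

$40.08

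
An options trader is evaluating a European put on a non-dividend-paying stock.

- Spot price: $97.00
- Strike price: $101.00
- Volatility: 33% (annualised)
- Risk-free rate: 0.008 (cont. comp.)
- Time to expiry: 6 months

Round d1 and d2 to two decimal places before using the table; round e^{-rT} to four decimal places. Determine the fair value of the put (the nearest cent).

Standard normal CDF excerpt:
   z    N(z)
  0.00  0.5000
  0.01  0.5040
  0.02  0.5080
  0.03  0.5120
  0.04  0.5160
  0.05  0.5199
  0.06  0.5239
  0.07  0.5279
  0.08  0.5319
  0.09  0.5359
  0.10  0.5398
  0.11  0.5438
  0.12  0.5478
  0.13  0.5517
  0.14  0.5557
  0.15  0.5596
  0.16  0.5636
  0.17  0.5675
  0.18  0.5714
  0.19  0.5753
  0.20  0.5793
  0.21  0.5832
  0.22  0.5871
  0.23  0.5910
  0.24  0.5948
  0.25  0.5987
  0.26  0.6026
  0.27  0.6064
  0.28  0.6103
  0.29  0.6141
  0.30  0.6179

σ√T = 0.33·√0.5 = 0.2333
ln(S/K) + (r + σ²/2)T = ln(97/101) + (0.008 + 0.33²/2)·0.5 = -0.0404 + 0.0312 = -0.0092
d₁ = -0.0092 / 0.2333 = -0.0394 which rounds to -0.04
d₂ = d₁ − σ√T = -0.0394 − 0.2333 = -0.2727 which rounds to -0.27
exp(−rT) = exp(−0.008·0.5) = 0.9960
N(−d₂) = N(0.27) = 0.6064;  N(−d₁) = N(0.04) = 0.5160
P = 101·0.9960·0.6064 − 97·0.5160 = 61.0014 − 50.0520 = 10.9494

$10.95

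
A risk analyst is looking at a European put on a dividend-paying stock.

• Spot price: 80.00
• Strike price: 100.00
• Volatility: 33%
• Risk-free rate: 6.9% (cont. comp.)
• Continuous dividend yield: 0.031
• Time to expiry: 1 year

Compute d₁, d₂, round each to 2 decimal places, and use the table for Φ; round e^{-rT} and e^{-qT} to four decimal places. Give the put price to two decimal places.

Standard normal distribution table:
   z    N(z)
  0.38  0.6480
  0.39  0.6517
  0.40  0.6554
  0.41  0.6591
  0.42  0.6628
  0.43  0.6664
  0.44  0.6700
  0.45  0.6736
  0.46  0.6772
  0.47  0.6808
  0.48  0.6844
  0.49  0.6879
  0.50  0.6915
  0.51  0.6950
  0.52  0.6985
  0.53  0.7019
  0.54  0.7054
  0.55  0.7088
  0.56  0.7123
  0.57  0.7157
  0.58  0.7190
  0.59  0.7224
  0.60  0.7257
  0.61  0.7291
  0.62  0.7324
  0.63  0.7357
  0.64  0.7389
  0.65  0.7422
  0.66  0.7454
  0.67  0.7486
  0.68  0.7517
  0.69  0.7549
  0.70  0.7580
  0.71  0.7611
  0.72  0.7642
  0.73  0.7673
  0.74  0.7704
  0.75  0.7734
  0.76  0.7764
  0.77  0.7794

σ√T = 0.33 × 1.0000 = 0.3300
d₁ = [ln(80/100) + (0.069 − 0.031 + 0.33²/2)·1] / 0.3300 = [-0.2231 + 0.0925] / 0.3300 = -0.3960 → -0.40
d₂ = d₁ − σ√T = -0.3960 − 0.3300 = -0.7260 → -0.73
e^(−qT) = e^(−0.031·1) = 0.9695;  e^(−rT) = e^(−0.069·1) = 0.9333
P = 100·0.9333·N(0.73) − 80·0.9695·N(0.40) = 100·0.9333·0.7673 − 80·0.9695·0.6554 = 71.6121 − 50.8328 = 20.7793

20.78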